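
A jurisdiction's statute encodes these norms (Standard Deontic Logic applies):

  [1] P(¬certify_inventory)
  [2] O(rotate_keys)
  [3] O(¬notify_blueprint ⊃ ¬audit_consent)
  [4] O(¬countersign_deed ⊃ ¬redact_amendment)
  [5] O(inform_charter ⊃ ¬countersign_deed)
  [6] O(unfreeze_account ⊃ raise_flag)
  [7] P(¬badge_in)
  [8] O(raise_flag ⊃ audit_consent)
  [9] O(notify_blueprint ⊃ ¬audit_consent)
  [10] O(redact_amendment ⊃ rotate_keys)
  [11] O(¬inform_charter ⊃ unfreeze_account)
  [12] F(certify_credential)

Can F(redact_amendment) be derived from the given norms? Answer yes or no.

Yes

Premises 3 and 9 are O(¬notify_blueprint ⊃ ¬audit_consent) and O(notify_blueprint ⊃ ¬audit_consent); every ideal world satisfies ¬notify_blueprint or notify_blueprint, so in either case ¬audit_consent holds — hence O(¬audit_consent).
The contrapositive of premise 8 (O(raise_flag ⊃ audit_consent)) is O(¬audit_consent ⊃ ¬raise_flag), and O(¬audit_consent) is already established, so O(¬raise_flag).
Premise 6 is O(unfreeze_account ⊃ raise_flag); contrapositively O(¬raise_flag ⊃ ¬unfreeze_account). Since O(¬raise_flag) holds, K gives O(¬unfreeze_account).
Premise 11, O(¬inform_charter ⊃ unfreeze_account), contraposes to O(¬unfreeze_account ⊃ inform_charter); with O(¬unfreeze_account) we get O(inform_charter).
From O(inform_charter) and premise 5, O(inform_charter ⊃ ¬countersign_deed), we obtain O(¬countersign_deed).
With premise 4, O(¬countersign_deed ⊃ ¬redact_amendment), the K-axiom yields O(¬redact_amendment).
Premises 1, 2, 7, 10, 12 do not contribute to this derivation.
So O(¬redact_amendment) holds, i.e. F(redact_amendment). The claim follows.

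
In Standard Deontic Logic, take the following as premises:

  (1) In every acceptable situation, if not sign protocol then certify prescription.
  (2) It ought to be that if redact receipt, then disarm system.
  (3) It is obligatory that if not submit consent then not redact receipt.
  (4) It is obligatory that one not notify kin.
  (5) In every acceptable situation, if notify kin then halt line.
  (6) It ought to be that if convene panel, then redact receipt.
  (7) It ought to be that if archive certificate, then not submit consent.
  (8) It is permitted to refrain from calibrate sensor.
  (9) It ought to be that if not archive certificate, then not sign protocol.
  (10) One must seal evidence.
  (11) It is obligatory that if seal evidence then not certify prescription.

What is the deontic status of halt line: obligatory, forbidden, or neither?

Neither

Premise 5 is O(notify_kin → halt_line), but O(notify_kin) is not derivable from the premises, so it does not yield O(halt_line).
No premise or chain of K-axiom applications forces O(halt_line), and none forces O(¬halt_line). So halt_line is neither obligatory nor forbidden under these norms.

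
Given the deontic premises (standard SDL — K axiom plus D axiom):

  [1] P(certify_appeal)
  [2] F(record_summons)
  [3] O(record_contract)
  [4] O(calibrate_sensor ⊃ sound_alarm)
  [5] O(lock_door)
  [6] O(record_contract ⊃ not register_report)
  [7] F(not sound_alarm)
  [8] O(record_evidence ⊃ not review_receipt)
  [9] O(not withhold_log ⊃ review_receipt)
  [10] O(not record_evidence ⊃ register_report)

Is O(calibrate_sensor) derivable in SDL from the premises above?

Premise 4 is O(calibrate_sensor ⊃ sound_alarm); even if O(sound_alarm) held, inferring O(calibrate_sensor) would be affirming the consequent — invalid.
No other premise forces O(calibrate_sensor). An ideal world satisfying every premise can still have calibrate_sensor false, so O(calibrate_sensor) is not derivable.

No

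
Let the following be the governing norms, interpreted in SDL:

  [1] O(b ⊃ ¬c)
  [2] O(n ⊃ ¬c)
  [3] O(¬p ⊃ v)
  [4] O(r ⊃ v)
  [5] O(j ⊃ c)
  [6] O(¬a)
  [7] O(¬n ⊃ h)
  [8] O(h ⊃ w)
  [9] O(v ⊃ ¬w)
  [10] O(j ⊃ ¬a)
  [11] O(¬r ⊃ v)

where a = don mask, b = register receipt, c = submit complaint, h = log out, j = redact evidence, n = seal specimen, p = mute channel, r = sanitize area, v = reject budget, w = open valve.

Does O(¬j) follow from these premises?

Yes

Premises 4 and 11 are O(r ⊃ v) and O(¬r ⊃ v); every ideal world satisfies r or ¬r, so in either case v holds — hence O(v).
With premise 9, O(v ⊃ ¬w), the K-axiom yields O(¬w).
Premise 8, O(h ⊃ w), contraposes to O(¬w ⊃ ¬h); with O(¬w) we get O(¬h).
Premise 7, O(¬n ⊃ h), contraposes to O(¬h ⊃ n); with O(¬h) we get O(n).
With premise 2, O(n ⊃ ¬c), the K-axiom yields O(¬c).
Premise 5, O(j ⊃ c), contraposes to O(¬c ⊃ ¬j); with O(¬c) we get O(¬j).
Premises 1, 3, 6, 10 do not contribute to this derivation.
So O(¬j) follows.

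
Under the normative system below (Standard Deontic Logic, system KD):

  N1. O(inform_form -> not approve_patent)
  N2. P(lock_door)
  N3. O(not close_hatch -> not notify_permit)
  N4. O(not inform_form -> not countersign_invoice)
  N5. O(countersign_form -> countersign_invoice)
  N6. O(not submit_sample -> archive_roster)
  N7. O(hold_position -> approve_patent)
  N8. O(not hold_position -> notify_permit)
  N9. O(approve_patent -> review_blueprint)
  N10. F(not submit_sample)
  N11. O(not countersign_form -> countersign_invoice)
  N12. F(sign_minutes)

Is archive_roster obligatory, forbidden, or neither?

Premise 6 is O(not submit_sample -> archive_roster), but O(not submit_sample) is not derivable from the premises, so it does not yield O(archive_roster).
No premise or chain of K-axiom applications forces O(archive_roster), and none forces O(not archive_roster). So archive_roster is neither obligatory nor forbidden under these norms.

Neither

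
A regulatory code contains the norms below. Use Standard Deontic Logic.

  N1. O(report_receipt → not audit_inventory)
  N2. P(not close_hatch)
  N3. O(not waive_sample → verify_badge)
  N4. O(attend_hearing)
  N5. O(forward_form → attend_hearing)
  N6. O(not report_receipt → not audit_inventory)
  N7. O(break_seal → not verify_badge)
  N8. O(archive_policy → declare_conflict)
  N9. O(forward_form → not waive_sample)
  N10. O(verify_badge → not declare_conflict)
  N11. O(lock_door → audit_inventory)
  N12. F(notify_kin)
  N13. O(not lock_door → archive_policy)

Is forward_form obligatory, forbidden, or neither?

Forbidden

Premises 6 and 1 are O(not report_receipt → not audit_inventory) and O(report_receipt → not audit_inventory); every ideal world satisfies not report_receipt or report_receipt, so in either case not audit_inventory holds — hence O(not audit_inventory).
Premise 11, O(lock_door → audit_inventory), contraposes to O(not audit_inventory → not lock_door); with O(not audit_inventory) we get O(not lock_door).
Premise 13 is O(not lock_door → archive_policy); since O(not lock_door), deontic closure gives O(archive_policy).
With premise 8, O(archive_policy → declare_conflict), the K-axiom yields O(declare_conflict).
Premise 10, O(verify_badge → not declare_conflict), contraposes to O(declare_conflict → not verify_badge); with O(declare_conflict) we get O(not verify_badge).
The contrapositive of premise 3 (O(not waive_sample → verify_badge)) is O(not verify_badge → waive_sample), and O(not verify_badge) is already established, so O(waive_sample).
The contrapositive of premise 9 (O(forward_form → not waive_sample)) is O(waive_sample → not forward_form), and O(waive_sample) is already established, so O(not forward_form).
Premises 2, 4, 5, 7, 12 do not contribute to this derivation.
Thus O(not forward_form), which is F(forward_form): forward_form is forbidden.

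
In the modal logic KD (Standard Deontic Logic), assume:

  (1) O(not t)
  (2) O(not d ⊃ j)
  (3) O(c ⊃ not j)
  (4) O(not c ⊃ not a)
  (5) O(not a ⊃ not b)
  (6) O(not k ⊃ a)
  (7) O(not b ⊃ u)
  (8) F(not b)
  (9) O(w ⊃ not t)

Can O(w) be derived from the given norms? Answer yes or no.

Premise 9 is O(w ⊃ not t); even if O(not t) held, inferring O(w) would be affirming the consequent — invalid.
No other premise forces O(w). An ideal world satisfying every premise can still have w false, so O(w) is not derivable.

No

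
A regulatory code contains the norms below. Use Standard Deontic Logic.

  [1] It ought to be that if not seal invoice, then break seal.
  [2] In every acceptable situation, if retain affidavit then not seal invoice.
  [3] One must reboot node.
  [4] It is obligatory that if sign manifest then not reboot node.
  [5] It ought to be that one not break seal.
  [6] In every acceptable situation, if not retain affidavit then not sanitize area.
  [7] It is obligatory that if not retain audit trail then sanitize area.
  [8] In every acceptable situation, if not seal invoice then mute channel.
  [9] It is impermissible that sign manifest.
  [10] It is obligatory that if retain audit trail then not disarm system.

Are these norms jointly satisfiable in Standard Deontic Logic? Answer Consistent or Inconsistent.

Consistent

Premise 4 is O(sign_manifest → ¬reboot_node), but O(sign_manifest) is not derivable from the premises, so it does not yield O(¬reboot_node).
So O(¬reboot_node) is not derivable, and the apparent clash with O(reboot_node) does not arise.
A world satisfying every obligation exists (e.g. break_seal=false, disarm_system=false, mute_channel=false, reboot_node=true, retain_affidavit=false, retain_audit_trail=true, sanitize_area=false, seal_invoice=true, sign_manifest=false); no atom is both obligatory and forbidden, so the set is consistent.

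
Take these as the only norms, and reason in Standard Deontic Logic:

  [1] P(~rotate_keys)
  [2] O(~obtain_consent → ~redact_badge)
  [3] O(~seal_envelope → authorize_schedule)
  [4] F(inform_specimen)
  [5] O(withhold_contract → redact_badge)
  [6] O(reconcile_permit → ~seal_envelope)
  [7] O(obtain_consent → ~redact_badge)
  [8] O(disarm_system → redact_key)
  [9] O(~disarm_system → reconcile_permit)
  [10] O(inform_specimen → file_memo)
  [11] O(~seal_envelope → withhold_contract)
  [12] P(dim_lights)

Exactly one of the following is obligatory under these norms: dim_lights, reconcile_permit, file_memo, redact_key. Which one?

Premises 2 and 7 cover both cases: O(~obtain_consent → ~redact_badge) and O(obtain_consent → ~redact_badge). Since ~obtain_consent ∨ obtain_consent is a tautology, O(~redact_badge) follows.
Premise 5 is O(withhold_contract → redact_badge); contrapositively O(~redact_badge → ~withhold_contract). Since O(~redact_badge) holds, K gives O(~withhold_contract).
Premise 11, O(~seal_envelope → withhold_contract), contraposes to O(~withhold_contract → seal_envelope); with O(~withhold_contract) we get O(seal_envelope).
The contrapositive of premise 6 (O(reconcile_permit → ~seal_envelope)) is O(seal_envelope → ~reconcile_permit), and O(seal_envelope) is already established, so O(~reconcile_permit).
The contrapositive of premise 9 (O(~disarm_system → reconcile_permit)) is O(~reconcile_permit → disarm_system), and O(~reconcile_permit) is already established, so O(disarm_system).
Applying K to premise 8 (O(disarm_system → redact_key)) and O(disarm_system) yields O(redact_key).
So O(redact_key) holds — redact_key is obligatory. None of the other listed options is made obligatory by any chain of premises.

redact_key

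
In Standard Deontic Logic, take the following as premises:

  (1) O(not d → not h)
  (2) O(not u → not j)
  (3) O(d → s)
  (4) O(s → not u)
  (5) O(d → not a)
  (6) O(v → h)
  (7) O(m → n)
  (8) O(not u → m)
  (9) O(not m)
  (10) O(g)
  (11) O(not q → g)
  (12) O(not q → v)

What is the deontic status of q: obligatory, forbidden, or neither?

Premise 9 gives O(not m).
Premise 8 is O(not u → m); contrapositively O(not m → u). Since O(not m) holds, K gives O(u).
Premise 4 is O(s → not u); contrapositively O(u → not s). Since O(u) holds, K gives O(not s).
Premise 3 is O(d → s); contrapositively O(not s → not d). Since O(not s) holds, K gives O(not d).
With premise 1, O(not d → not h), the K-axiom yields O(not h).
Premise 6 is O(v → h); contrapositively O(not h → not v). Since O(not h) holds, K gives O(not v).
Premise 12, O(not q → v), contraposes to O(not v → q); with O(not v) we get O(q).
Premises 2, 5, 7, 10, 11 do not contribute to this derivation.
Hence q is obligatory.

Obligatory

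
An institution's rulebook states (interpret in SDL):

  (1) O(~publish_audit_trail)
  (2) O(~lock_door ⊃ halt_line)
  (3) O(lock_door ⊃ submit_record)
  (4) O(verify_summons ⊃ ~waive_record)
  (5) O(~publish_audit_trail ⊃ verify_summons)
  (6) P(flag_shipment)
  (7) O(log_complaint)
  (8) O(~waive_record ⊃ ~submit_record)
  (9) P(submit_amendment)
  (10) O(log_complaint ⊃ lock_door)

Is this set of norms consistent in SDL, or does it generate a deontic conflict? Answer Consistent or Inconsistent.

Inconsistent

Premise 7 gives O(log_complaint).
With premise 10, O(log_complaint ⊃ lock_door), the K-axiom yields O(lock_door).
Applying K to premise 3 (O(lock_door ⊃ submit_record)) and O(lock_door) yields O(submit_record).
Premise 8, O(~waive_record ⊃ ~submit_record), contraposes to O(submit_record ⊃ waive_record); with O(submit_record) we get O(waive_record).
Premise 4, O(verify_summons ⊃ ~waive_record), contraposes to O(waive_record ⊃ ~verify_summons); with O(waive_record) we get O(~verify_summons).
The contrapositive of premise 5 (O(~publish_audit_trail ⊃ verify_summons)) is O(~verify_summons ⊃ publish_audit_trail), and O(~verify_summons) is already established, so O(publish_audit_trail).
But premise 1 directly asserts O(~publish_audit_trail).
We now have both O(publish_audit_trail) and O(~publish_audit_trail) — publish_audit_trail is simultaneously obligatory and forbidden, violating the D-axiom.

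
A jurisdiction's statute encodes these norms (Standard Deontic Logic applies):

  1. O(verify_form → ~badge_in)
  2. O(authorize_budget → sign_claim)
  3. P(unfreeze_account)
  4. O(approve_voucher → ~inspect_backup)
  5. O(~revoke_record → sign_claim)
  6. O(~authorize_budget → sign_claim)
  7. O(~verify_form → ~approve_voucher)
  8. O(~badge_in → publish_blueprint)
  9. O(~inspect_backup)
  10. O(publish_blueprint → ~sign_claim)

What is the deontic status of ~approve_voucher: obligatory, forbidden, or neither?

Obligatory

By case analysis on authorize_budget: premise 2 gives O(authorize_budget → sign_claim) and premise 6 gives O(~authorize_budget → sign_claim), so O(sign_claim) either way.
Premise 10, O(publish_blueprint → ~sign_claim), contraposes to O(sign_claim → ~publish_blueprint); with O(sign_claim) we get O(~publish_blueprint).
The contrapositive of premise 8 (O(~badge_in → publish_blueprint)) is O(~publish_blueprint → badge_in), and O(~publish_blueprint) is already established, so O(badge_in).
The contrapositive of premise 1 (O(verify_form → ~badge_in)) is O(badge_in → ~verify_form), and O(badge_in) is already established, so O(~verify_form).
Premise 7 is O(~verify_form → ~approve_voucher); since O(~verify_form), deontic closure gives O(~approve_voucher).
Premises 3, 4, 5, 9 do not contribute to this derivation.
Hence ~approve_voucher is obligatory.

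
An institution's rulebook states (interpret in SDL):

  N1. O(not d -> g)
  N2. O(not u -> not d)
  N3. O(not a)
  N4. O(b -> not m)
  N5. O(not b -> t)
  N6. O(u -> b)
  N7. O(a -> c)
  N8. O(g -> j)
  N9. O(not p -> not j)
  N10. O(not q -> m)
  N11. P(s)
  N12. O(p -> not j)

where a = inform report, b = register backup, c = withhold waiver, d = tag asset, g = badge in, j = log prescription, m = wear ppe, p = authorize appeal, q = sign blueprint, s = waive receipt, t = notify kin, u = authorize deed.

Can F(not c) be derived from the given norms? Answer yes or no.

Premise 7 is O(a -> c), but O(a) is not derivable from the premises, so it does not yield O(c).
No other premise forces O(c). An ideal world satisfying every premise can still have not c true, so F(not c) is not derivable.

No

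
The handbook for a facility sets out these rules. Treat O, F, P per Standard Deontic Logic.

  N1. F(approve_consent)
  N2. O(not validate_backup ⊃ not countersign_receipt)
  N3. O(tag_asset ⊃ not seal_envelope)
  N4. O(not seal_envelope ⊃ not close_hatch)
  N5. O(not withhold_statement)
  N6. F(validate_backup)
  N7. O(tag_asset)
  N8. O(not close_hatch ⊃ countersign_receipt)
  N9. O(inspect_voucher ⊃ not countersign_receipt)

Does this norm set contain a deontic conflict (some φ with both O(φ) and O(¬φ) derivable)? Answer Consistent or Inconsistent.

Inconsistent

F(validate_backup) at premise 6 means O(not validate_backup).
With premise 2, O(not validate_backup ⊃ not countersign_receipt), the K-axiom yields O(not countersign_receipt).
Premise 8, O(not close_hatch ⊃ countersign_receipt), contraposes to O(not countersign_receipt ⊃ close_hatch); with O(not countersign_receipt) we get O(close_hatch).
Premise 4 is O(not seal_envelope ⊃ not close_hatch); contrapositively O(close_hatch ⊃ seal_envelope). Since O(close_hatch) holds, K gives O(seal_envelope).
Premise 3 is O(tag_asset ⊃ not seal_envelope); contrapositively O(seal_envelope ⊃ not tag_asset). Since O(seal_envelope) holds, K gives O(not tag_asset).
But premise 7 directly asserts O(tag_asset).
We now have both O(not tag_asset) and O(tag_asset) — tag_asset is simultaneously obligatory and forbidden, violating the D-axiom.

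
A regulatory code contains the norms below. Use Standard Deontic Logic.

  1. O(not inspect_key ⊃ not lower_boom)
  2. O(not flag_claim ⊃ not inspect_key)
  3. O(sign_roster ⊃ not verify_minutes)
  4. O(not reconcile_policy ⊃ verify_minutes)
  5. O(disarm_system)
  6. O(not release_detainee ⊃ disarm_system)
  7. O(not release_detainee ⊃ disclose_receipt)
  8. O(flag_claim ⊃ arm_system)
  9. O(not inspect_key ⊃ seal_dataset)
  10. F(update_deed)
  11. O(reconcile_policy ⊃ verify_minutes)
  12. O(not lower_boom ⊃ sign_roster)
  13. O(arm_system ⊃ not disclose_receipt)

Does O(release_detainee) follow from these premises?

Premises 4 and 11 cover both cases: O(not reconcile_policy ⊃ verify_minutes) and O(reconcile_policy ⊃ verify_minutes). Since not reconcile_policy ∨ reconcile_policy is a tautology, O(verify_minutes) follows.
Premise 3 is O(sign_roster ⊃ not verify_minutes); contrapositively O(verify_minutes ⊃ not sign_roster). Since O(verify_minutes) holds, K gives O(not sign_roster).
The contrapositive of premise 12 (O(not lower_boom ⊃ sign_roster)) is O(not sign_roster ⊃ lower_boom), and O(not sign_roster) is already established, so O(lower_boom).
Premise 1, O(not inspect_key ⊃ not lower_boom), contraposes to O(lower_boom ⊃ inspect_key); with O(lower_boom) we get O(inspect_key).
Premise 2 is O(not flag_claim ⊃ not inspect_key); contrapositively O(inspect_key ⊃ flag_claim). Since O(inspect_key) holds, K gives O(flag_claim).
From O(flag_claim) and premise 8, O(flag_claim ⊃ arm_system), we obtain O(arm_system).
From O(arm_system) and premise 13, O(arm_system ⊃ not disclose_receipt), we obtain O(not disclose_receipt).
Premise 7 is O(not release_detainee ⊃ disclose_receipt); contrapositively O(not disclose_receipt ⊃ release_detainee). Since O(not disclose_receipt) holds, K gives O(release_detainee).
Premises 5, 6, 9, 10 do not contribute to this derivation.
So O(release_detainee) follows.

Yes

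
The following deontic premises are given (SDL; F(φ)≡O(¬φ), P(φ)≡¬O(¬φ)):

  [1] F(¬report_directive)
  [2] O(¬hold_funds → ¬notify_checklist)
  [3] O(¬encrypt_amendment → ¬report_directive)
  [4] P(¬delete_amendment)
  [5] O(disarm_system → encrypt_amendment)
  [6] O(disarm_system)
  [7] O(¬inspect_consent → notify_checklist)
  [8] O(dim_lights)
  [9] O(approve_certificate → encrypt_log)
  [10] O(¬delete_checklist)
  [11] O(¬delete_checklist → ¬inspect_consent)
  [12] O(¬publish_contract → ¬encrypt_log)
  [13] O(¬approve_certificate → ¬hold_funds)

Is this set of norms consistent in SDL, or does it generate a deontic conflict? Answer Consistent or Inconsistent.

Consistent

Premise 3 is O(¬encrypt_amendment → ¬report_directive), but O(¬encrypt_amendment) is not derivable from the premises, so it does not yield O(¬report_directive).
So O(¬report_directive) is not derivable, and the apparent clash with O(report_directive) does not arise.
A world satisfying every obligation exists (e.g. approve_certificate=true, delete_amendment=false, delete_checklist=false, dim_lights=true, disarm_system=true, encrypt_amendment=true, encrypt_log=true, hold_funds=true, inspect_consent=false, notify_checklist=true, publish_contract=true, report_directive=true); no atom is both obligatory and forbidden, so the set is consistent.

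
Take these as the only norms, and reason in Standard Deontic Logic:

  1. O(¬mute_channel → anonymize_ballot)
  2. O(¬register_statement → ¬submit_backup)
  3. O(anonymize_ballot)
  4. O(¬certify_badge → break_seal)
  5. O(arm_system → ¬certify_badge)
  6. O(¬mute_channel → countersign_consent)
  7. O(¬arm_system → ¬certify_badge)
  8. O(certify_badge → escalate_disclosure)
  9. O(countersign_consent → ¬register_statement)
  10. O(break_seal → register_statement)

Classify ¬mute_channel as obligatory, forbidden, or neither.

Forbidden

By case analysis on ¬arm_system: premise 7 gives O(¬arm_system → ¬certify_badge) and premise 5 gives O(arm_system → ¬certify_badge), so O(¬certify_badge) either way.
With premise 4, O(¬certify_badge → break_seal), the K-axiom yields O(break_seal).
Applying K to premise 10 (O(break_seal → register_statement)) and O(break_seal) yields O(register_statement).
The contrapositive of premise 9 (O(countersign_consent → ¬register_statement)) is O(register_statement → ¬countersign_consent), and O(register_statement) is already established, so O(¬countersign_consent).
Premise 6 is O(¬mute_channel → countersign_consent); contrapositively O(¬countersign_consent → mute_channel). Since O(¬countersign_consent) holds, K gives O(mute_channel).
Premises 1, 2, 3, 8 do not contribute to this derivation.
Thus O(mute_channel), which is F(¬mute_channel): ¬mute_channel is forbidden.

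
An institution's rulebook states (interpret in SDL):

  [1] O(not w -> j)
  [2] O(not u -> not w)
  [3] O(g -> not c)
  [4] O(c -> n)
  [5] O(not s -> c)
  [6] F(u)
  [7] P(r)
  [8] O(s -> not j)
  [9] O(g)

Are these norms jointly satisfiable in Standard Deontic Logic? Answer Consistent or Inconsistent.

From premise 9 we have O(g).
Applying K to premise 3 (O(g -> not c)) and O(g) yields O(not c).
Premise 5, O(not s -> c), contraposes to O(not c -> s); with O(not c) we get O(s).
From O(s) and premise 8, O(s -> not j), we obtain O(not j).
Premise 1, O(not w -> j), contraposes to O(not j -> w); with O(not j) we get O(w).
Premise 2, O(not u -> not w), contraposes to O(w -> u); with O(w) we get O(u).
However, F(u) at premise 6 amounts to O(not u).
We now have both O(u) and O(not u) — u is simultaneously obligatory and forbidden, violating the D-axiom.

Inconsistent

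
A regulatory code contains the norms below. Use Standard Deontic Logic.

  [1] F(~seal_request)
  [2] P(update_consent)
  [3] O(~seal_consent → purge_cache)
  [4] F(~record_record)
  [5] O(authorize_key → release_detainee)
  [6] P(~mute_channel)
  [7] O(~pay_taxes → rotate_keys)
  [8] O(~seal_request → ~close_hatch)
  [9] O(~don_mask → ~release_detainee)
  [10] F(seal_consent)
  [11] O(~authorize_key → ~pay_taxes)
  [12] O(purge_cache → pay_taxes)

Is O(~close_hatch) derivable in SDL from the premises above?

Premise 8 is O(~seal_request → ~close_hatch), but O(~seal_request) is not derivable from the premises, so it does not yield O(~close_hatch).
No other premise forces O(~close_hatch). An ideal world satisfying every premise can still have ~close_hatch false, so O(~close_hatch) is not derivable.

No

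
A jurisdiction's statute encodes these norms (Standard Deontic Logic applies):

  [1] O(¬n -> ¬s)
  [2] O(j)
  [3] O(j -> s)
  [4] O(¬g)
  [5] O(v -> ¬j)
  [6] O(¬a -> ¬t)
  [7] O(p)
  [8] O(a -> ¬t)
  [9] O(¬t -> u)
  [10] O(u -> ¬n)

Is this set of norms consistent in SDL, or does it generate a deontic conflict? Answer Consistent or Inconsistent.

Inconsistent

Premises 6 and 8 cover both cases: O(¬a -> ¬t) and O(a -> ¬t). Since ¬a ∨ a is a tautology, O(¬t) follows.
With premise 9, O(¬t -> u), the K-axiom yields O(u).
Applying K to premise 10 (O(u -> ¬n)) and O(u) yields O(¬n).
Applying K to premise 1 (O(¬n -> ¬s)) and O(¬n) yields O(¬s).
Premise 3 is O(j -> s); contrapositively O(¬s -> ¬j). Since O(¬s) holds, K gives O(¬j).
However, premise 2 gives O(j).
We now have both O(¬j) and O(j) — j is simultaneously obligatory and forbidden, violating the D-axiom.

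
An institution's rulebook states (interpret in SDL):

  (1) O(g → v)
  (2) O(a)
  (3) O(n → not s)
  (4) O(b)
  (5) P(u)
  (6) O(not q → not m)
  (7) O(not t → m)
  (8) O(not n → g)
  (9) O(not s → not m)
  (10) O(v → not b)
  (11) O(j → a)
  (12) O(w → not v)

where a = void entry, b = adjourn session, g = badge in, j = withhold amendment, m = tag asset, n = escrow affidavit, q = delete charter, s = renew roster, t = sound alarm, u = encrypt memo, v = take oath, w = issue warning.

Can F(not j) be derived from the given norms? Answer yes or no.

No

Premise 11 is O(j → a); even if O(a) held, inferring O(j) would be affirming the consequent — invalid.
No other premise forces O(j). An ideal world satisfying every premise can still have not j true, so F(not j) is not derivable.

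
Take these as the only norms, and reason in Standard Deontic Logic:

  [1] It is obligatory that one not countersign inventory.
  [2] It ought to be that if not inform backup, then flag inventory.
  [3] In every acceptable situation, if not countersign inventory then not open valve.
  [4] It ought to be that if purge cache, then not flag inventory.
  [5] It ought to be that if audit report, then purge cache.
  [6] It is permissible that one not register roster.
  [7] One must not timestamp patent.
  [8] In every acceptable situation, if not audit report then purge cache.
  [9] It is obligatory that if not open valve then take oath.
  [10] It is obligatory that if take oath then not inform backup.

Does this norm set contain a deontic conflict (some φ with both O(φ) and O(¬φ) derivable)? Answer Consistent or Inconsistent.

By case analysis on ¬audit_report: premise 8 gives O(¬audit_report → purge_cache) and premise 5 gives O(audit_report → purge_cache), so O(purge_cache) either way.
Premise 4 is O(purge_cache → ¬flag_inventory); since O(purge_cache), deontic closure gives O(¬flag_inventory).
The contrapositive of premise 2 (O(¬inform_backup → flag_inventory)) is O(¬flag_inventory → inform_backup), and O(¬flag_inventory) is already established, so O(inform_backup).
Premise 10 is O(take_oath → ¬inform_backup); contrapositively O(inform_backup → ¬take_oath). Since O(inform_backup) holds, K gives O(¬take_oath).
The contrapositive of premise 9 (O(¬open_valve → take_oath)) is O(¬take_oath → open_valve), and O(¬take_oath) is already established, so O(open_valve).
Premise 3 is O(¬countersign_inventory → ¬open_valve); contrapositively O(open_valve → countersign_inventory). Since O(open_valve) holds, K gives O(countersign_inventory).
However, premise 1 gives O(¬countersign_inventory).
We now have both O(countersign_inventory) and O(¬countersign_inventory) — countersign_inventory is simultaneously obligatory and forbidden, violating the D-axiom.

Inconsistent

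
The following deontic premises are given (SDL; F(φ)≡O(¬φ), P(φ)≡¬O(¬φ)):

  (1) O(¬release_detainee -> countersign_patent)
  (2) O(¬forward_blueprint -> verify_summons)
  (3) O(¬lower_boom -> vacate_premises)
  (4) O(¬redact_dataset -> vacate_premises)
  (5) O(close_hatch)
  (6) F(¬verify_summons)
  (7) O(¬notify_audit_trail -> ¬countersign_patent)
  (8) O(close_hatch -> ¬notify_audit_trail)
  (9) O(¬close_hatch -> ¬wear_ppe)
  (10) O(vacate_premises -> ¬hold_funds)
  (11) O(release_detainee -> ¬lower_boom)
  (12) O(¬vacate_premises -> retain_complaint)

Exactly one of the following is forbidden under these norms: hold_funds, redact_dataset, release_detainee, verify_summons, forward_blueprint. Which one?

hold_funds

Premise 5 gives O(close_hatch).
Premise 8 is O(close_hatch -> ¬notify_audit_trail); since O(close_hatch), deontic closure gives O(¬notify_audit_trail).
With premise 7, O(¬notify_audit_trail -> ¬countersign_patent), the K-axiom yields O(¬countersign_patent).
The contrapositive of premise 1 (O(¬release_detainee -> countersign_patent)) is O(¬countersign_patent -> release_detainee), and O(¬countersign_patent) is already established, so O(release_detainee).
From O(release_detainee) and premise 11, O(release_detainee -> ¬lower_boom), we obtain O(¬lower_boom).
Premise 3 is O(¬lower_boom -> vacate_premises); since O(¬lower_boom), deontic closure gives O(vacate_premises).
Premise 10 is O(vacate_premises -> ¬hold_funds); since O(vacate_premises), deontic closure gives O(¬hold_funds).
So O(¬hold_funds) holds, i.e. hold_funds is forbidden. None of the other listed options is forbidden under the premises.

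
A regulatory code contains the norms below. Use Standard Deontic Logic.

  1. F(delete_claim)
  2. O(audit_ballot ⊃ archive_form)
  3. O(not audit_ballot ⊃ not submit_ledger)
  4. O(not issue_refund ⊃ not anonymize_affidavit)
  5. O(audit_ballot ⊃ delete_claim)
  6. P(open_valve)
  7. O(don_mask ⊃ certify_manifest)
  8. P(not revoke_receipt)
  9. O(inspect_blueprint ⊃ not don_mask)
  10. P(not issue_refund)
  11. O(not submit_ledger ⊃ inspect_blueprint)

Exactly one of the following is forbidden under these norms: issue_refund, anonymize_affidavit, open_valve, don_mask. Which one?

don_mask

Premise 1 is F(delete_claim), i.e. O(not delete_claim).
Premise 5 is O(audit_ballot ⊃ delete_claim); contrapositively O(not delete_claim ⊃ not audit_ballot). Since O(not delete_claim) holds, K gives O(not audit_ballot).
With premise 3, O(not audit_ballot ⊃ not submit_ledger), the K-axiom yields O(not submit_ledger).
Applying K to premise 11 (O(not submit_ledger ⊃ inspect_blueprint)) and O(not submit_ledger) yields O(inspect_blueprint).
Applying K to premise 9 (O(inspect_blueprint ⊃ not don_mask)) and O(inspect_blueprint) yields O(not don_mask).
So O(not don_mask) holds, i.e. don_mask is forbidden. None of the other listed options is forbidden under the premises.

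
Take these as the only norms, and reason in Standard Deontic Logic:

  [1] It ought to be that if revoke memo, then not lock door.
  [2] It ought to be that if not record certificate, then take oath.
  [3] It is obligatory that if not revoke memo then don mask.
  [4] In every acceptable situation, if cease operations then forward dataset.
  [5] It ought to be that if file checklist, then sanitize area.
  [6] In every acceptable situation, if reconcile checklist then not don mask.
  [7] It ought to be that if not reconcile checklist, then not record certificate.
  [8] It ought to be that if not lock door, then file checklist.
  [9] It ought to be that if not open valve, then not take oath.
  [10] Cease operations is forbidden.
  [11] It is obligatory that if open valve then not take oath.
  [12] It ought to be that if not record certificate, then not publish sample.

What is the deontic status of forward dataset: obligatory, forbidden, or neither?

Neither

Premise 4 is O(cease_operations → forward_dataset), but O(cease_operations) is not derivable from the premises, so it does not yield O(forward_dataset).
No premise or chain of K-axiom applications forces O(forward_dataset), and none forces O(¬forward_dataset). So forward_dataset is neither obligatory nor forbidden under these norms.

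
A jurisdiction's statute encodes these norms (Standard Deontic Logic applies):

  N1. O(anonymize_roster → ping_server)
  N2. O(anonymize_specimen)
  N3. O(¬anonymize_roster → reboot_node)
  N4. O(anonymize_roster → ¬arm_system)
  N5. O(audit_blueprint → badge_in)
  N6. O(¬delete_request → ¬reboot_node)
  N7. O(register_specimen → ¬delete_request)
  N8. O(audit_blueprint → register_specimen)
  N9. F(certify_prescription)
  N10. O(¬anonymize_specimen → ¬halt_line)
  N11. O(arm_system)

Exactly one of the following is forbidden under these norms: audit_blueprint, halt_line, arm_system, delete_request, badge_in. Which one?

audit_blueprint

Premise 11 gives O(arm_system).
Premise 4 is O(anonymize_roster → ¬arm_system); contrapositively O(arm_system → ¬anonymize_roster). Since O(arm_system) holds, K gives O(¬anonymize_roster).
Applying K to premise 3 (O(¬anonymize_roster → reboot_node)) and O(¬anonymize_roster) yields O(reboot_node).
Premise 6, O(¬delete_request → ¬reboot_node), contraposes to O(reboot_node → delete_request); with O(reboot_node) we get O(delete_request).
Premise 7 is O(register_specimen → ¬delete_request); contrapositively O(delete_request → ¬register_specimen). Since O(delete_request) holds, K gives O(¬register_specimen).
The contrapositive of premise 8 (O(audit_blueprint → register_specimen)) is O(¬register_specimen → ¬audit_blueprint), and O(¬register_specimen) is already established, so O(¬audit_blueprint).
So O(¬audit_blueprint) holds, i.e. audit_blueprint is forbidden. None of the other listed options is forbidden under the premises.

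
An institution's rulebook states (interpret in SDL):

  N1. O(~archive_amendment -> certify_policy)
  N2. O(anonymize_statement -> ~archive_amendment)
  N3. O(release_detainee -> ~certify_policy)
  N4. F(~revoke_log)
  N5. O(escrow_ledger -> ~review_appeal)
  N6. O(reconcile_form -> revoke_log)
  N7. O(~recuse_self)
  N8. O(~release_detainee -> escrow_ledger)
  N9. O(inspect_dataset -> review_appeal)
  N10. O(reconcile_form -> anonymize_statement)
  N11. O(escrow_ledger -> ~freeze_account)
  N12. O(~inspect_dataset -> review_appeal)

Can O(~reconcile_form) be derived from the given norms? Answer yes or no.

Yes

By case analysis on ~inspect_dataset: premise 12 gives O(~inspect_dataset -> review_appeal) and premise 9 gives O(inspect_dataset -> review_appeal), so O(review_appeal) either way.
Premise 5, O(escrow_ledger -> ~review_appeal), contraposes to O(review_appeal -> ~escrow_ledger); with O(review_appeal) we get O(~escrow_ledger).
The contrapositive of premise 8 (O(~release_detainee -> escrow_ledger)) is O(~escrow_ledger -> release_detainee), and O(~escrow_ledger) is already established, so O(release_detainee).
Premise 3 is O(release_detainee -> ~certify_policy); since O(release_detainee), deontic closure gives O(~certify_policy).
Premise 1 is O(~archive_amendment -> certify_policy); contrapositively O(~certify_policy -> archive_amendment). Since O(~certify_policy) holds, K gives O(archive_amendment).
Premise 2, O(anonymize_statement -> ~archive_amendment), contraposes to O(archive_amendment -> ~anonymize_statement); with O(archive_amendment) we get O(~anonymize_statement).
Premise 10 is O(reconcile_form -> anonymize_statement); contrapositively O(~anonymize_statement -> ~reconcile_form). Since O(~anonymize_statement) holds, K gives O(~reconcile_form).
Premises 4, 6, 7, 11 do not contribute to this derivation.
So O(~reconcile_form) follows.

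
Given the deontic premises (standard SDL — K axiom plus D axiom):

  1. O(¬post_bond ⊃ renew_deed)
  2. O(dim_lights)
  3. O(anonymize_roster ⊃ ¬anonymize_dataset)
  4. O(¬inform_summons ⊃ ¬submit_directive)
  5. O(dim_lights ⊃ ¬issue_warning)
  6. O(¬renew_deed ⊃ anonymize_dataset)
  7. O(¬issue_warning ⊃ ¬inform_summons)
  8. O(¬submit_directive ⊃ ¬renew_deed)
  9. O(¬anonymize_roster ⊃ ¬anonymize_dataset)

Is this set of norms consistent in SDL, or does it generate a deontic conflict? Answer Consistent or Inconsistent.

Premises 3 and 9 cover both cases: O(anonymize_roster ⊃ ¬anonymize_dataset) and O(¬anonymize_roster ⊃ ¬anonymize_dataset). Since anonymize_roster ∨ ¬anonymize_roster is a tautology, O(¬anonymize_dataset) follows.
Premise 6, O(¬renew_deed ⊃ anonymize_dataset), contraposes to O(¬anonymize_dataset ⊃ renew_deed); with O(¬anonymize_dataset) we get O(renew_deed).
Premise 8 is O(¬submit_directive ⊃ ¬renew_deed); contrapositively O(renew_deed ⊃ submit_directive). Since O(renew_deed) holds, K gives O(submit_directive).
Premise 4 is O(¬inform_summons ⊃ ¬submit_directive); contrapositively O(submit_directive ⊃ inform_summons). Since O(submit_directive) holds, K gives O(inform_summons).
Premise 7 is O(¬issue_warning ⊃ ¬inform_summons); contrapositively O(inform_summons ⊃ issue_warning). Since O(inform_summons) holds, K gives O(issue_warning).
The contrapositive of premise 5 (O(dim_lights ⊃ ¬issue_warning)) is O(issue_warning ⊃ ¬dim_lights), and O(issue_warning) is already established, so O(¬dim_lights).
But premise 2 directly asserts O(dim_lights).
We now have both O(¬dim_lights) and O(dim_lights) — dim_lights is simultaneously obligatory and forbidden, violating the D-axiom.

Inconsistent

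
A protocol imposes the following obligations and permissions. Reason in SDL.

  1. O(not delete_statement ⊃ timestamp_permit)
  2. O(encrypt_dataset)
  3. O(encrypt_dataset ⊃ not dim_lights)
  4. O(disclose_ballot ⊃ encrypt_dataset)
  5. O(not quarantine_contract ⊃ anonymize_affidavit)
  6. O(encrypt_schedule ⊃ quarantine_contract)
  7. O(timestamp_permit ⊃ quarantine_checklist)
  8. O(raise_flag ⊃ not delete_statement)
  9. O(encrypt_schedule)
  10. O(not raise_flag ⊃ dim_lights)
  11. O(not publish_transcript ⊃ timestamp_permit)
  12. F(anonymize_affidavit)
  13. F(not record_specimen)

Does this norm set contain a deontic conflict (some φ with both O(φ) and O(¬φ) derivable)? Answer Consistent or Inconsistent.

Premise 5 is O(not quarantine_contract ⊃ anonymize_affidavit), but O(not quarantine_contract) is not derivable from the premises, so it does not yield O(anonymize_affidavit).
So O(anonymize_affidavit) is not derivable, and the apparent clash with O(not anonymize_affidavit) does not arise.
A world satisfying every obligation exists (e.g. anonymize_affidavit=false, delete_statement=false, dim_lights=false, disclose_ballot=false, encrypt_dataset=true, encrypt_schedule=true, publish_transcript=false, quarantine_checklist=true, quarantine_contract=true, raise_flag=true, record_specimen=true, timestamp_permit=true); no atom is both obligatory and forbidden, so the set is consistent.

Consistent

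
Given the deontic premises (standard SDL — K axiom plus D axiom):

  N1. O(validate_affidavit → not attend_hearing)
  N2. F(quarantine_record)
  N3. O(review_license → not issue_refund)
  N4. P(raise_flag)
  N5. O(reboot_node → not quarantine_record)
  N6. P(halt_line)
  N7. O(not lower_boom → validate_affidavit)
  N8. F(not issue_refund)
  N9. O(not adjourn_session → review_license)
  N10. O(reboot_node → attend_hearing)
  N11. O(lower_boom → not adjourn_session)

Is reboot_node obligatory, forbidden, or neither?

Forbidden

Premise 8, F(not issue_refund), is equivalent to O(issue_refund).
Premise 3, O(review_license → not issue_refund), contraposes to O(issue_refund → not review_license); with O(issue_refund) we get O(not review_license).
Premise 9, O(not adjourn_session → review_license), contraposes to O(not review_license → adjourn_session); with O(not review_license) we get O(adjourn_session).
Premise 11 is O(lower_boom → not adjourn_session); contrapositively O(adjourn_session → not lower_boom). Since O(adjourn_session) holds, K gives O(not lower_boom).
Applying K to premise 7 (O(not lower_boom → validate_affidavit)) and O(not lower_boom) yields O(validate_affidavit).
With premise 1, O(validate_affidavit → not attend_hearing), the K-axiom yields O(not attend_hearing).
The contrapositive of premise 10 (O(reboot_node → attend_hearing)) is O(not attend_hearing → not reboot_node), and O(not attend_hearing) is already established, so O(not reboot_node).
Premises 2, 4, 5, 6 do not contribute to this derivation.
Thus O(not reboot_node), which is F(reboot_node): reboot_node is forbidden.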